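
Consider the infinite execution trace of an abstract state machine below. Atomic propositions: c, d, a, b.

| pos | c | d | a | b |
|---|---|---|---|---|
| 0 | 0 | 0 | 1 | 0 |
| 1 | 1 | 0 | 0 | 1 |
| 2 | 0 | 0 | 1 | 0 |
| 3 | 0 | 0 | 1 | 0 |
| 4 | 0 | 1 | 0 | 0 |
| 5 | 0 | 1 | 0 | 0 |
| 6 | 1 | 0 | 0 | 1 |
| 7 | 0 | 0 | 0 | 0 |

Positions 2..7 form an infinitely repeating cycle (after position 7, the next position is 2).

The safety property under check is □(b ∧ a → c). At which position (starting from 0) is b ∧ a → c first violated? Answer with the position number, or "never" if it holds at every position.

never

b ∧ a → c holds at every position 0..7, and those are all the positions the trace ever visits, so the invariant □(b ∧ a → c) is never violated.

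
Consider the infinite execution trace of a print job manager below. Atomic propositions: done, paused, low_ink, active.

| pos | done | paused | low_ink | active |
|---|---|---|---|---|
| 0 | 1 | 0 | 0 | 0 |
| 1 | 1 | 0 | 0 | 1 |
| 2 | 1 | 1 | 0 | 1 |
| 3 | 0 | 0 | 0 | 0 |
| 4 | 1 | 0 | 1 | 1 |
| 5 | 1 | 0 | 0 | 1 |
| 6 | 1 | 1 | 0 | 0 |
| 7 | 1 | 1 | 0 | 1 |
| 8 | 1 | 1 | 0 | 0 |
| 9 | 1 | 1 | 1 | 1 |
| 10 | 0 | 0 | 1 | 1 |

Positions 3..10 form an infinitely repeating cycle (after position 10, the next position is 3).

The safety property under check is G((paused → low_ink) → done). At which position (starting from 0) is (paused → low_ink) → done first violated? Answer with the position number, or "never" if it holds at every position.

3

Check (paused → low_ink) → done at each position in order: 0 ✓, 1 ✓, 2 ✓.
At position 3 the labels are {}, so (paused → low_ink) → done is false there. This is the first violation.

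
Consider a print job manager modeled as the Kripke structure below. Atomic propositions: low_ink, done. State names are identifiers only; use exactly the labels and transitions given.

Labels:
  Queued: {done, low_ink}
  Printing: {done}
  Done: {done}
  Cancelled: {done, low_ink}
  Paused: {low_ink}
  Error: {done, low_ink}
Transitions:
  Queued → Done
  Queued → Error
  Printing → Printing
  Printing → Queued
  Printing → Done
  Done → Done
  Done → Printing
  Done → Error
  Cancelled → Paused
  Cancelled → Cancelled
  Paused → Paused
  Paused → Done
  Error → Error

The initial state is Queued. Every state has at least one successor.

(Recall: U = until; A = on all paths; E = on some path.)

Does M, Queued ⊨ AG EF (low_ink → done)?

Yes

States satisfying EF (low_ink → done): {Queued, Printing, Done, Cancelled, Paused, Error}.
States satisfying AG EF (low_ink → done): {Queued, Printing, Done, Cancelled, Paused, Error}.
Every state reachable from Queued satisfies EF (low_ink → done).
Queued ∈ Sat(AG EF (low_ink → done)).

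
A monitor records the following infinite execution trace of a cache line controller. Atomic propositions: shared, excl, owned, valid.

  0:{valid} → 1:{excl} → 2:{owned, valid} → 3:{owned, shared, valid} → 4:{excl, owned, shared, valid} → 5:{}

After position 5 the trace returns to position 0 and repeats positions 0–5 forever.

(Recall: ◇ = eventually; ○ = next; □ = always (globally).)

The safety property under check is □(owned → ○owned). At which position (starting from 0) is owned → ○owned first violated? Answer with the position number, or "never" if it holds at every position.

Check owned → ○owned at each position in order: 0 ✓, 1 ✓, 2 ✓, 3 ✓.
At position 4 the labels are {excl, owned, shared, valid} and the next position 5 has {}, so owned → ○owned is false there. This is the first violation.

4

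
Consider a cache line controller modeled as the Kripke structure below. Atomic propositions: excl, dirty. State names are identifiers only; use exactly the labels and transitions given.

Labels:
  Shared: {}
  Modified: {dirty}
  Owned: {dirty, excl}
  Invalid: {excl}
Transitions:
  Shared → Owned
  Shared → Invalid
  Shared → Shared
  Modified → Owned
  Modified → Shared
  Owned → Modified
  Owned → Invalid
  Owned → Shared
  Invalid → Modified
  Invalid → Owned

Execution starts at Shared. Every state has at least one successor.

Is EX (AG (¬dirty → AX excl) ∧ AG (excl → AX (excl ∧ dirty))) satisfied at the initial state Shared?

Does not hold

States satisfying EX (AG (¬dirty → AX excl) ∧ AG (excl → AX (excl ∧ dirty))): ∅.
No suitable path/successor from Shared witnesses the formula.
Shared ∉ Sat(EX (AG (¬dirty → AX excl) ∧ AG (excl → AX (excl ∧ dirty)))).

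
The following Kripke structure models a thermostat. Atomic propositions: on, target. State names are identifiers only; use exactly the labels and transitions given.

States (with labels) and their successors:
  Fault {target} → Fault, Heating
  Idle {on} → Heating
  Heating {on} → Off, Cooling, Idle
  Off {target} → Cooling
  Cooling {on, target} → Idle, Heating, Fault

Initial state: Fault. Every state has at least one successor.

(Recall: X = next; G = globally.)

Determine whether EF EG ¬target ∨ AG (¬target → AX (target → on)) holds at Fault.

States satisfying EG ¬target: {Idle, Heating}.
States satisfying EF EG ¬target: {Fault, Idle, Heating, Off, Cooling}.
States satisfying ¬target → AX (target → on): {Fault, Idle, Off, Cooling}.
States satisfying AG (¬target → AX (target → on)): ∅.
States satisfying EF EG ¬target ∨ AG (¬target → AX (target → on)): {Fault, Idle, Heating, Off, Cooling}.
Fault ∈ Sat(EF EG ¬target ∨ AG (¬target → AX (target → on))).

Holds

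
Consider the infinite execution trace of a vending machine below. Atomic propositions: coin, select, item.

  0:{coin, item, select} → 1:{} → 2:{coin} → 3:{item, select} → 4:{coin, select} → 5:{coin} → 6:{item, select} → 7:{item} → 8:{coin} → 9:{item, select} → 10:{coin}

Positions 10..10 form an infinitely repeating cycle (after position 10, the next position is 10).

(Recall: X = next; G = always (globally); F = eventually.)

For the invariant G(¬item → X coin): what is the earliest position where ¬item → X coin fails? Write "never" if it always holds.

2

Check ¬item → X coin at each position in order: 0 ✓, 1 ✓.
At position 2 the labels are {coin} and the next position 3 has {item, select}, so ¬item → X coin is false there. This is the first violation.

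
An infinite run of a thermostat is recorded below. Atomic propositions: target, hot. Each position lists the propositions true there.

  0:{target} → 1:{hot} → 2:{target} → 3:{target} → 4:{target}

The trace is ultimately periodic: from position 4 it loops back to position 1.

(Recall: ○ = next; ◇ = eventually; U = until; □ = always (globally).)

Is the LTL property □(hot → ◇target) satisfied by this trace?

Satisfied

hot → ◇target holds at every position 0..4, and those are all positions ever visited, so □(hot → ◇target) holds.
Positions where hot holds: 1.
Check ◇target at each: 1→ok.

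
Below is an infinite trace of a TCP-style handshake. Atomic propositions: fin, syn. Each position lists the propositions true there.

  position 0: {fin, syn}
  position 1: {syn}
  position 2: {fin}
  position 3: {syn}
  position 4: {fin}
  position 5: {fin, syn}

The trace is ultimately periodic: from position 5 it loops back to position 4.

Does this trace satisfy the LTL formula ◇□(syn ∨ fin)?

Satisfied

□(syn ∨ fin) holds at position 0, which is reachable from 0, so ◇□(syn ∨ fin) holds.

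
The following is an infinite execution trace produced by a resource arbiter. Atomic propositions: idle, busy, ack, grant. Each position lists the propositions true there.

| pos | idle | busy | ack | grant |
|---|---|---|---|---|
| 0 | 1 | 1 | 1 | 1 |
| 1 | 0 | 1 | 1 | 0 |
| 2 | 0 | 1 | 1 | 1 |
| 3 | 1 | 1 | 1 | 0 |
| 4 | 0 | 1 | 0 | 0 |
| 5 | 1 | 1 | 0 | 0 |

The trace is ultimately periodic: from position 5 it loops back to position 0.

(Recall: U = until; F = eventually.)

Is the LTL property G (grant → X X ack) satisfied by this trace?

grant → X X ack must hold at every position from 0 onward. It fails at position 2, so G (grant → X X ack) is false.
Positions where grant holds: 0, 2.
Check X X ack at each: 0→ok, 2→fails.

No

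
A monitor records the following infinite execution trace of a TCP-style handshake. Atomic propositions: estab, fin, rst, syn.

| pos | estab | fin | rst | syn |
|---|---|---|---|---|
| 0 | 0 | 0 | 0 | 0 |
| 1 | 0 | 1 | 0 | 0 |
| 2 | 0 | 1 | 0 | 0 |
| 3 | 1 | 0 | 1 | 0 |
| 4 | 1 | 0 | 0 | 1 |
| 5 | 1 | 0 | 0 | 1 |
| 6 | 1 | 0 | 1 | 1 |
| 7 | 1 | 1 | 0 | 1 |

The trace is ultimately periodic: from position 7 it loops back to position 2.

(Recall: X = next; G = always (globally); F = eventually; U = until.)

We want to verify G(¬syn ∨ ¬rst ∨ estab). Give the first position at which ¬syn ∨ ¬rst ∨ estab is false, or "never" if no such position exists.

¬syn ∨ ¬rst ∨ estab holds at every position 0..7, and those are all the positions the trace ever visits, so the invariant G(¬syn ∨ ¬rst ∨ estab) is never violated.

never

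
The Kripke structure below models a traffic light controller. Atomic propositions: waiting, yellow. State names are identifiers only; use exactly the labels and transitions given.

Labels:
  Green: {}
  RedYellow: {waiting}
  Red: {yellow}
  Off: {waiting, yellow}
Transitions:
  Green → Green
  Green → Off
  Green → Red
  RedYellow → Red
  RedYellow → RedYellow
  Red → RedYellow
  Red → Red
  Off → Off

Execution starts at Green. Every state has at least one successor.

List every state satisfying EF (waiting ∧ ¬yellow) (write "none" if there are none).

States satisfying waiting ∧ ¬yellow: {RedYellow}.
States satisfying EF (waiting ∧ ¬yellow): {Green, RedYellow, Red}.

{Green, RedYellow, Red}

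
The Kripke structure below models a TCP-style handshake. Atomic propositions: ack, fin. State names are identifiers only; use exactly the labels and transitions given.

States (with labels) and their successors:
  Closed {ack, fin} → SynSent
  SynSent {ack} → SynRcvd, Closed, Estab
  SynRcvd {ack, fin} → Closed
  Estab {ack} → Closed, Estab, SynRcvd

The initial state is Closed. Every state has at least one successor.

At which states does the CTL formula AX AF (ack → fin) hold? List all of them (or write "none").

{SynRcvd}

States satisfying AF (ack → fin): {Closed, SynRcvd}.
States satisfying AX AF (ack → fin): {SynRcvd}.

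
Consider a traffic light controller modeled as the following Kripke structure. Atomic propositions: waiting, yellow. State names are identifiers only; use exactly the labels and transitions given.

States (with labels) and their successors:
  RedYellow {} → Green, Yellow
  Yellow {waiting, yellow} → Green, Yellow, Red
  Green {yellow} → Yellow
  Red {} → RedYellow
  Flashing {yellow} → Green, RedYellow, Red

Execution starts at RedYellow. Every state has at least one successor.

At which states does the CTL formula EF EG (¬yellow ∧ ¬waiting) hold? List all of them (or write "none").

none

States satisfying EG (¬yellow ∧ ¬waiting): ∅.
States satisfying EF EG (¬yellow ∧ ¬waiting): ∅.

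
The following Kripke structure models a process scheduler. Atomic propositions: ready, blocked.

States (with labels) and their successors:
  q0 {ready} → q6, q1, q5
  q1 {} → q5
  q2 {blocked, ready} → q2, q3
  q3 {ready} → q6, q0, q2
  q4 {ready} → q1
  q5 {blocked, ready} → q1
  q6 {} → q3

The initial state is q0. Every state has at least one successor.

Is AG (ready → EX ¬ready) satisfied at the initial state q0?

Violated

States satisfying ready → EX ¬ready: {q0, q1, q3, q4, q5, q6}.
States satisfying AG (ready → EX ¬ready): {q1, q4, q5}.
q2 is reachable from q0 and violates ready → EX ¬ready, so AG fails at q0.
q0 ∉ Sat(AG (ready → EX ¬ready)).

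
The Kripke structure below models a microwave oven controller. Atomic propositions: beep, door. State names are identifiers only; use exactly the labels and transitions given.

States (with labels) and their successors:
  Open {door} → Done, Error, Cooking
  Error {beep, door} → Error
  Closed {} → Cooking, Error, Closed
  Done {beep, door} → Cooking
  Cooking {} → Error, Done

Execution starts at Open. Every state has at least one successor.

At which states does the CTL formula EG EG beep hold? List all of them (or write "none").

States satisfying EG beep: {Error}.
States satisfying EG EG beep: {Error}.

{Error}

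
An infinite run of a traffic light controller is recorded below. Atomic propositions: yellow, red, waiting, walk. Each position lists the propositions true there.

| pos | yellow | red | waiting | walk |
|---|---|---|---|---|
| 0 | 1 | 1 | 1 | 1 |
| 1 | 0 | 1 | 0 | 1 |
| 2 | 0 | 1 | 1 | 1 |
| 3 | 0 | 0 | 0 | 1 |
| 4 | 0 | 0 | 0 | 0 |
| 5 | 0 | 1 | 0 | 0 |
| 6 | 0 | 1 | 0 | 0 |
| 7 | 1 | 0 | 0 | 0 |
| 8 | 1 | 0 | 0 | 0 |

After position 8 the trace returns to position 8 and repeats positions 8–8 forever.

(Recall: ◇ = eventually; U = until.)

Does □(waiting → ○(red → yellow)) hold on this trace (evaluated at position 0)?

Does not hold

waiting → ○(red → yellow) must hold at every position from 0 onward. It fails at position 0, so □(waiting → ○(red → yellow)) is false.
Positions where waiting holds: 0, 2.
Check ○(red → yellow) at each: 0→fails, 2→ok.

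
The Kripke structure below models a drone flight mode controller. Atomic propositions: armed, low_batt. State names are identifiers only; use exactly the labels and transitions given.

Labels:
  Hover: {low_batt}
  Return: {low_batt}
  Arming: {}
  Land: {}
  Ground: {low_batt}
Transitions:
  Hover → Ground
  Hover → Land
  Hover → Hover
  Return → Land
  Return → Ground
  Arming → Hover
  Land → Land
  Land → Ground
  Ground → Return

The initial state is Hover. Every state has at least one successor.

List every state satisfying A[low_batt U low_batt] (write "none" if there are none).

{Hover, Return, Ground}

States satisfying low_batt: {Hover, Return, Ground}.
States satisfying A[low_batt U low_batt]: {Hover, Return, Ground}.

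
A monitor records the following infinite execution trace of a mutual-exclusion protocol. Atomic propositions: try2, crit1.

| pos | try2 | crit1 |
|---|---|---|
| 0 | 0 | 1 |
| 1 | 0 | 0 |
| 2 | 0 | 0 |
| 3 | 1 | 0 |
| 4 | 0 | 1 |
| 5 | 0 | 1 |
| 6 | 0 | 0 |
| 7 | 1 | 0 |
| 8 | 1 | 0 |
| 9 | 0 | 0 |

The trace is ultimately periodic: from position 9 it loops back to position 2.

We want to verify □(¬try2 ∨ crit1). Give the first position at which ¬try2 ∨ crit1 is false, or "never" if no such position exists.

3

Check ¬try2 ∨ crit1 at each position in order: 0 ✓, 1 ✓, 2 ✓.
At position 3 the labels are {try2}, so ¬try2 ∨ crit1 is false there. This is the first violation.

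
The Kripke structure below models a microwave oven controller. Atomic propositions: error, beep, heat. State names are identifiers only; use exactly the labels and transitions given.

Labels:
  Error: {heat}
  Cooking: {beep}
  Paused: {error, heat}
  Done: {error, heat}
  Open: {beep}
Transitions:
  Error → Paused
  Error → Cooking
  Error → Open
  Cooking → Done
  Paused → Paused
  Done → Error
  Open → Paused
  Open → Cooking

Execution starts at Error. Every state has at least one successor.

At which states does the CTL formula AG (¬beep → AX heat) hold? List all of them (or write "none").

States satisfying ¬beep → AX heat: {Cooking, Paused, Done, Open}.
States satisfying AG (¬beep → AX heat): {Paused}.

{Paused}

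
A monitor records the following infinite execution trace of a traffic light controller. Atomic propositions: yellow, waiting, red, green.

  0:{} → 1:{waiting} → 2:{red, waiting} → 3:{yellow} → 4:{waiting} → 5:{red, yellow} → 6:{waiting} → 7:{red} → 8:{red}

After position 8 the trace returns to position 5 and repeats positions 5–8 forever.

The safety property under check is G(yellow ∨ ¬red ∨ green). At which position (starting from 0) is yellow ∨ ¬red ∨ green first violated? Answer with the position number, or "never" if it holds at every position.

Check yellow ∨ ¬red ∨ green at each position in order: 0 ✓, 1 ✓.
At position 2 the labels are {red, waiting}, so yellow ∨ ¬red ∨ green is false there. This is the first violation.

2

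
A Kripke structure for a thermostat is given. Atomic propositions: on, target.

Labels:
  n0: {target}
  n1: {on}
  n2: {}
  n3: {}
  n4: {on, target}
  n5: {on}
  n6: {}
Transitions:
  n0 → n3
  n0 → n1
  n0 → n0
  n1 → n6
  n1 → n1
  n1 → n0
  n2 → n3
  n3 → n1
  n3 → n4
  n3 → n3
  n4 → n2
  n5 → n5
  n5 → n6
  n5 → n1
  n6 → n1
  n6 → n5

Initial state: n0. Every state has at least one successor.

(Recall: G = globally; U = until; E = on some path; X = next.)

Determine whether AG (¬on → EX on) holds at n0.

No

States satisfying ¬on → EX on: {n0, n1, n3, n4, n5, n6}.
States satisfying AG (¬on → EX on): ∅.
n2 is reachable from n0 and violates ¬on → EX on, so AG fails at n0.
n0 ∉ Sat(AG (¬on → EX on)).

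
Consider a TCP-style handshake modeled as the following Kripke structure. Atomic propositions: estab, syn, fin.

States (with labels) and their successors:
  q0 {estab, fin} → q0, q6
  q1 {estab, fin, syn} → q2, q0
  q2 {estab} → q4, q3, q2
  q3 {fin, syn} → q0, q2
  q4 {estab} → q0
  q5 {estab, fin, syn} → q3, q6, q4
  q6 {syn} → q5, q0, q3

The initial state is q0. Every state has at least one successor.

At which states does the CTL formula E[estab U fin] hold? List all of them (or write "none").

{q0, q1, q2, q3, q4, q5}

States satisfying estab: {q0, q1, q2, q4, q5}.
States satisfying fin: {q0, q1, q3, q5}.
States satisfying E[estab U fin]: {q0, q1, q2, q3, q4, q5}.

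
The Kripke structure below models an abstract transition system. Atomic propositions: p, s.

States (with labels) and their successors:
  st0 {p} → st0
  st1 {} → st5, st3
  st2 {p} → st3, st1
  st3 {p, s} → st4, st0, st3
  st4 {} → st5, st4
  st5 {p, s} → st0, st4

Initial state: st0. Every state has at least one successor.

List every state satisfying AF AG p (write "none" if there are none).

{st0}

States satisfying AG p: {st0}.
States satisfying AF AG p: {st0}.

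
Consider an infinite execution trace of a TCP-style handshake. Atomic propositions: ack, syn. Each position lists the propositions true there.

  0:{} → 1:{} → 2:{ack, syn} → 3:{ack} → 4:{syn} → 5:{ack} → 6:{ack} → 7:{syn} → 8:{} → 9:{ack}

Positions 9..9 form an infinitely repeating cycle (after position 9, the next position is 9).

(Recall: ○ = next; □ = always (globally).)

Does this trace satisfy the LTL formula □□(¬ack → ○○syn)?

Violated

□(¬ack → ○○syn) must hold at every position from 0 onward. It fails at position 0, so □□(¬ack → ○○syn) is false.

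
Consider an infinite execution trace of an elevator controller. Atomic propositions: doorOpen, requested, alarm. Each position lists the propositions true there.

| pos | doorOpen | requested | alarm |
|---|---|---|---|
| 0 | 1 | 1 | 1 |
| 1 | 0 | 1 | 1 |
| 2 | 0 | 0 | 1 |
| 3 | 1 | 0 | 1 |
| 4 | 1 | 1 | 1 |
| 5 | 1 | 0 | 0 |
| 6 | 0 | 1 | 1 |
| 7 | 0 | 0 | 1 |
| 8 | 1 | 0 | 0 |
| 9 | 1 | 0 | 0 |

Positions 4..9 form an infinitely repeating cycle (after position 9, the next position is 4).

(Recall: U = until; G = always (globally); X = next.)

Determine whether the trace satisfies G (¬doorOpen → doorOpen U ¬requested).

¬doorOpen → doorOpen U ¬requested must hold at every position from 0 onward. It fails at position 1, so G (¬doorOpen → doorOpen U ¬requested) is false.
Positions where ¬doorOpen holds: 1, 2, 6, 7.
Check doorOpen U ¬requested at each: 1→fails, 2→ok, 6→fails, 7→ok.

Violated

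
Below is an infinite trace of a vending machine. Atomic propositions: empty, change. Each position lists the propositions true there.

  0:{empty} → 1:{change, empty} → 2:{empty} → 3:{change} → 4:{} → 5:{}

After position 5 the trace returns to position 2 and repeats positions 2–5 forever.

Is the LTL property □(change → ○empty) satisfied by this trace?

change → ○empty must hold at every position from 0 onward. It fails at position 3, so □(change → ○empty) is false.
Positions where change holds: 1, 3.
Check ○empty at each: 1→ok, 3→fails.

Does not hold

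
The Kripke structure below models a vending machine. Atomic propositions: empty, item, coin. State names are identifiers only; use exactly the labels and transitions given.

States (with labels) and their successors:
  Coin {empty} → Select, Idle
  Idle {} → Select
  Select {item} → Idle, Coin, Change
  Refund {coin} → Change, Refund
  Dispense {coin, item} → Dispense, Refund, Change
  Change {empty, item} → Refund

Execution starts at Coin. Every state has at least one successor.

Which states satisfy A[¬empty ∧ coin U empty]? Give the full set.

States satisfying ¬empty ∧ coin: {Refund, Dispense}.
States satisfying empty: {Coin, Change}.
States satisfying A[¬empty ∧ coin U empty]: {Coin, Change}.

{Coin, Change}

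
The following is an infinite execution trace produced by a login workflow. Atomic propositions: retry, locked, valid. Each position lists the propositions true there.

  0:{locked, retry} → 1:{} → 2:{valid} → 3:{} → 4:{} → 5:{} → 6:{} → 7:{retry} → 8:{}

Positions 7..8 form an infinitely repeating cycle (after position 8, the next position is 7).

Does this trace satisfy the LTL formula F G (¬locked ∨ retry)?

Yes

G (¬locked ∨ retry) holds at position 0, which is reachable from 0, so F G (¬locked ∨ retry) holds.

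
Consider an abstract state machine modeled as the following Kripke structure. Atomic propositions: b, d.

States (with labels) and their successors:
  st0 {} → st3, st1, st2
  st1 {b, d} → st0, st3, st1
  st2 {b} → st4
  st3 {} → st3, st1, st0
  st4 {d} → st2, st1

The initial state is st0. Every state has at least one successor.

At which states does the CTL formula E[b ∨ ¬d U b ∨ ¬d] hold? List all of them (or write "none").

{st0, st1, st2, st3}

States satisfying b ∨ ¬d: {st0, st1, st2, st3}.
States satisfying E[b ∨ ¬d U b ∨ ¬d]: {st0, st1, st2, st3}.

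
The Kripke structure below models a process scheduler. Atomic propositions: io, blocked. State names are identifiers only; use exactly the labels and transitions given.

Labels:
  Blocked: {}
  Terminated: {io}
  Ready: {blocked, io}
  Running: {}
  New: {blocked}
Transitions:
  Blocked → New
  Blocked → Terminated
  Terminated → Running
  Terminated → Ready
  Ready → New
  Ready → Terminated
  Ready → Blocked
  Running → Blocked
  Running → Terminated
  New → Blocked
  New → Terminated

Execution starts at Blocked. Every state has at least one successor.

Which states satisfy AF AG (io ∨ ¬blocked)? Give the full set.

none

States satisfying AG (io ∨ ¬blocked): ∅.
States satisfying AF AG (io ∨ ¬blocked): ∅.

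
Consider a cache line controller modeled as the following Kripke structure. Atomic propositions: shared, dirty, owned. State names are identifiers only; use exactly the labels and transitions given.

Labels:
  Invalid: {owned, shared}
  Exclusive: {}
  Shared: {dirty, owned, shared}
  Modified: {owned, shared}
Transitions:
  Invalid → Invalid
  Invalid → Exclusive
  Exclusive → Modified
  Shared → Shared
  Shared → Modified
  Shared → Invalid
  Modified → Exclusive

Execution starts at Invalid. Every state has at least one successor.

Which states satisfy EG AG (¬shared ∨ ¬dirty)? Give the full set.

{Invalid, Exclusive, Modified}

States satisfying AG (¬shared ∨ ¬dirty): {Invalid, Exclusive, Modified}.
States satisfying EG AG (¬shared ∨ ¬dirty): {Invalid, Exclusive, Modified}.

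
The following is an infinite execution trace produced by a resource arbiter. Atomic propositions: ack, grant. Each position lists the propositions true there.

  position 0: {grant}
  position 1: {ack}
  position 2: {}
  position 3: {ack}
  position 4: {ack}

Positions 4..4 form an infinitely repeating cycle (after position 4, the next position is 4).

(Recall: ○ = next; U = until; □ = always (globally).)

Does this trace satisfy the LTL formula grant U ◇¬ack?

Walking from position 0: ◇¬ack first holds at position 0, and grant holds at every earlier position along the way, so grant U ◇¬ack holds.

Satisfied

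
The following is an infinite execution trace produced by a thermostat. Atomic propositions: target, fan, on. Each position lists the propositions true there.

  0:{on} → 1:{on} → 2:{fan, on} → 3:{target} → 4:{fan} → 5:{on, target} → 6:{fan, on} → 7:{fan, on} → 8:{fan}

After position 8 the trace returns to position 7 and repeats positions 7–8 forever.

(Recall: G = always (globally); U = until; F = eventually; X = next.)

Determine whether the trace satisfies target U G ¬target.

Does not hold

Walking from position 0: at position 0, G ¬target has not yet held and target fails, so target U G ¬target is false.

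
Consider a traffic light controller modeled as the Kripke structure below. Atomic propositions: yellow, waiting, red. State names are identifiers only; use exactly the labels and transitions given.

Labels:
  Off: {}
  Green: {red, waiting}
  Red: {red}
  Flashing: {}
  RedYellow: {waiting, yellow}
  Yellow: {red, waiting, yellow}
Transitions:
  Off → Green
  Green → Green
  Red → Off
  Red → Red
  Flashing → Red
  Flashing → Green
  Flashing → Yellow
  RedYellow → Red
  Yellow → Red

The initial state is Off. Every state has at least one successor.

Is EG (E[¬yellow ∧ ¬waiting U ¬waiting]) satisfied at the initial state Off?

No

States satisfying E[¬yellow ∧ ¬waiting U ¬waiting]: {Off, Red, Flashing}.
States satisfying EG (E[¬yellow ∧ ¬waiting U ¬waiting]): {Red, Flashing}.
No suitable path/successor from Off witnesses the formula.
Off ∉ Sat(EG (E[¬yellow ∧ ¬waiting U ¬waiting])).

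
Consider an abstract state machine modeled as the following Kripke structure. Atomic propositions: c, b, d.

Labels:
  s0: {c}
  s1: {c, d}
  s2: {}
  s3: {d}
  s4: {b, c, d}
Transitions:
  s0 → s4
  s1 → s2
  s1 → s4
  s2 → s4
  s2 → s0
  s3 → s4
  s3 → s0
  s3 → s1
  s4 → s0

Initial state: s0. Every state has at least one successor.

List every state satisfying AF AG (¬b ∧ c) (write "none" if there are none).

States satisfying AG (¬b ∧ c): ∅.
States satisfying AF AG (¬b ∧ c): ∅.

none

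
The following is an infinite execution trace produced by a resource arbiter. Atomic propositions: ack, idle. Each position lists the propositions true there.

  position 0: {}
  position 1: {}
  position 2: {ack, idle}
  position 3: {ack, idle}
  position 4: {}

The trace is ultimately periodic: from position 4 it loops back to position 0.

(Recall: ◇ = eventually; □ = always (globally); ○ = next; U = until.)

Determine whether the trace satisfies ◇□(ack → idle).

Satisfied

□(ack → idle) holds at position 0, which is reachable from 0, so ◇□(ack → idle) holds.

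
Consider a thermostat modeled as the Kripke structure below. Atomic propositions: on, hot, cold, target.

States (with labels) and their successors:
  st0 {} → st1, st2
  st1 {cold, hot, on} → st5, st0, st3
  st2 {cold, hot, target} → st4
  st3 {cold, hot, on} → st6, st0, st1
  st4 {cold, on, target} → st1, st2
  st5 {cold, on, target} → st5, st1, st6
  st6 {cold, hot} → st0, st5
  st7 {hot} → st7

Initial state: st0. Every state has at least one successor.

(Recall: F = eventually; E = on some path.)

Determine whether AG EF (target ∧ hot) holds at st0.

States satisfying EF (target ∧ hot): {st0, st1, st2, st3, st4, st5, st6}.
States satisfying AG EF (target ∧ hot): {st0, st1, st2, st3, st4, st5, st6}.
Every state reachable from st0 satisfies EF (target ∧ hot).
st0 ∈ Sat(AG EF (target ∧ hot)).

Yes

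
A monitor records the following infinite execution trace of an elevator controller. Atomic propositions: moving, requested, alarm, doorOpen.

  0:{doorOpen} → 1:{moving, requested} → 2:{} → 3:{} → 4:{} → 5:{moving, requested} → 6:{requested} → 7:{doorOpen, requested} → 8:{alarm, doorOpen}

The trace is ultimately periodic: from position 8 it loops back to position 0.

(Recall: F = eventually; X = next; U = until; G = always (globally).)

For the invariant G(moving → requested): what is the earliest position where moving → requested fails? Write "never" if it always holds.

never

moving → requested holds at every position 0..8, and those are all the positions the trace ever visits, so the invariant G(moving → requested) is never violated.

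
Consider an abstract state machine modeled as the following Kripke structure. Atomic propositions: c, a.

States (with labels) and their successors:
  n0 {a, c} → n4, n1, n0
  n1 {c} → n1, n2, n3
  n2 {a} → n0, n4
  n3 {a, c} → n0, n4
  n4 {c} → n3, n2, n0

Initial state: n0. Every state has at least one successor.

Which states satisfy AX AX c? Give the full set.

{n4}

States satisfying AX c: {n0, n2, n3}.
States satisfying AX AX c: {n4}.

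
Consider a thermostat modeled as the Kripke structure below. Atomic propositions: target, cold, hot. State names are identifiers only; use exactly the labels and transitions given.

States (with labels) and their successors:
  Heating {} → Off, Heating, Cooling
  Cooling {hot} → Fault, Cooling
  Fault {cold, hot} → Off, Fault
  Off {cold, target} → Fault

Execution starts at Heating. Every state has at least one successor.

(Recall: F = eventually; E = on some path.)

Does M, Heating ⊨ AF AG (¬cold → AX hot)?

States satisfying AG (¬cold → AX hot): {Cooling, Fault, Off}.
States satisfying AF AG (¬cold → AX hot): {Cooling, Fault, Off}.
There is a path from Heating along which AG (¬cold → AX hot) never holds.
Heating ∉ Sat(AF AG (¬cold → AX hot)).

Does not hold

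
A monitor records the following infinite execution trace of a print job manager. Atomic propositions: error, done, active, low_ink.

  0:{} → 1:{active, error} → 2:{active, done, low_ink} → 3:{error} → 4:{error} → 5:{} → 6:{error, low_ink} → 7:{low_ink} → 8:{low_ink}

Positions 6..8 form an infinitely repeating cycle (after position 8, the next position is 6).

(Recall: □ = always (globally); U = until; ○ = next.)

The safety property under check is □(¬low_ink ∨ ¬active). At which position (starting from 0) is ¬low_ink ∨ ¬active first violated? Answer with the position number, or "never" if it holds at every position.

Check ¬low_ink ∨ ¬active at each position in order: 0 ✓, 1 ✓.
At position 2 the labels are {active, done, low_ink}, so ¬low_ink ∨ ¬active is false there. This is the first violation.

2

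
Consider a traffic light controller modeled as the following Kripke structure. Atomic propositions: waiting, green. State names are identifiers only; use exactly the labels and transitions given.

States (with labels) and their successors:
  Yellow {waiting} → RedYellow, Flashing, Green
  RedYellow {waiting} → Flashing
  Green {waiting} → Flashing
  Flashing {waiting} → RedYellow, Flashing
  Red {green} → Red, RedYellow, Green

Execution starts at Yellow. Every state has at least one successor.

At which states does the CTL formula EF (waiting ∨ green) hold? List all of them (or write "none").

States satisfying waiting ∨ green: {Yellow, RedYellow, Green, Flashing, Red}.
States satisfying EF (waiting ∨ green): {Yellow, RedYellow, Green, Flashing, Red}.

{Yellow, RedYellow, Green, Flashing, Red}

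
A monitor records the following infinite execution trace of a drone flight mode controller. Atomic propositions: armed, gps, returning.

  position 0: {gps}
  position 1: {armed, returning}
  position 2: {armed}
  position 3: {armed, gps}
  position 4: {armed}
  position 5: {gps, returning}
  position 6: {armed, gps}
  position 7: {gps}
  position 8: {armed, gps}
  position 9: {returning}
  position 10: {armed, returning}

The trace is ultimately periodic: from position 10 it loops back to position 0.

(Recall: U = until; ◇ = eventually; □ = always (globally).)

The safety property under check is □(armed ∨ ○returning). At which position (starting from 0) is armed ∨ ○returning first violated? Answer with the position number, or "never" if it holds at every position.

5

Check armed ∨ ○returning at each position in order: 0 ✓, 1 ✓, 2 ✓, 3 ✓, 4 ✓.
At position 5 the labels are {gps, returning} and the next position 6 has {armed, gps}, so armed ∨ ○returning is false there. This is the first violation.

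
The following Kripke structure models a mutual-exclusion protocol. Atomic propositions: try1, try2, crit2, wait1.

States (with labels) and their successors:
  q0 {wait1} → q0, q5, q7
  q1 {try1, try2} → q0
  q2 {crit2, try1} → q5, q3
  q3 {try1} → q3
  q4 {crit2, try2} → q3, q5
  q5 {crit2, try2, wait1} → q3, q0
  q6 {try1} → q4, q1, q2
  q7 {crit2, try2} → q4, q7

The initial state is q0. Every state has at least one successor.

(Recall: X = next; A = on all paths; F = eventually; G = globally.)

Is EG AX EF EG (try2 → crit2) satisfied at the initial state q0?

Yes

States satisfying AX EF EG (try2 → crit2): {q0, q1, q2, q3, q4, q5, q6, q7}.
States satisfying EG AX EF EG (try2 → crit2): {q0, q1, q2, q3, q4, q5, q6, q7}.
q0 ∈ Sat(EG AX EF EG (try2 → crit2)).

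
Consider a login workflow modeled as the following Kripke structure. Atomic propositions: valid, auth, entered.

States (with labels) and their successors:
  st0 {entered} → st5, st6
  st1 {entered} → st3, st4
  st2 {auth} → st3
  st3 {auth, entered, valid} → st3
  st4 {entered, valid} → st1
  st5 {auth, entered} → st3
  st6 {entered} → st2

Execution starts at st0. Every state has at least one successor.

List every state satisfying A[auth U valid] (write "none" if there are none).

States satisfying auth: {st2, st3, st5}.
States satisfying valid: {st3, st4}.
States satisfying A[auth U valid]: {st2, st3, st4, st5}.

{st2, st3, st4, st5}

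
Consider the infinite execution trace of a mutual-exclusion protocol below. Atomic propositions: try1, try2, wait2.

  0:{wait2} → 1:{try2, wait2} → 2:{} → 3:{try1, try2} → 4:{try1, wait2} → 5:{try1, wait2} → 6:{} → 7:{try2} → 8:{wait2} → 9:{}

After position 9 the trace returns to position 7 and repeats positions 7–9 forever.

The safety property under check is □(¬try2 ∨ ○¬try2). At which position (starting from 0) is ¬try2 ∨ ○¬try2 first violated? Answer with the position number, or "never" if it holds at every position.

never

¬try2 ∨ ○¬try2 holds at every position 0..9, and those are all the positions the trace ever visits, so the invariant □(¬try2 ∨ ○¬try2) is never violated.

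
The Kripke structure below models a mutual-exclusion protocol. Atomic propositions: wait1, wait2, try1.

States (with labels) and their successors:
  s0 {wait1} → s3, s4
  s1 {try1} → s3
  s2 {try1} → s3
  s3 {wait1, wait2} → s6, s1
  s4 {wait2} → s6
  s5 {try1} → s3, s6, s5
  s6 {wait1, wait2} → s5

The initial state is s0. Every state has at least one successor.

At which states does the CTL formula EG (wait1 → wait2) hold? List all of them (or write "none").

States satisfying wait1 → wait2: {s1, s2, s3, s4, s5, s6}.
States satisfying EG (wait1 → wait2): {s1, s2, s3, s4, s5, s6}.

{s1, s2, s3, s4, s5, s6}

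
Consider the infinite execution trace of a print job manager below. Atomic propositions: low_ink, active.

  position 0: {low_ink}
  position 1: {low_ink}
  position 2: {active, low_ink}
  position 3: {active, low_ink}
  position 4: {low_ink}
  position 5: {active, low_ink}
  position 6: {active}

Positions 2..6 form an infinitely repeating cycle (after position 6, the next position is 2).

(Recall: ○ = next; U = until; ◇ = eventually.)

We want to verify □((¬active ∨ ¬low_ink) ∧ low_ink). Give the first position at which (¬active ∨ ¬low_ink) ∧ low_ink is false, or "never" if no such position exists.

2

Check (¬active ∨ ¬low_ink) ∧ low_ink at each position in order: 0 ✓, 1 ✓.
At position 2 the labels are {active, low_ink}, so (¬active ∨ ¬low_ink) ∧ low_ink is false there. This is the first violation.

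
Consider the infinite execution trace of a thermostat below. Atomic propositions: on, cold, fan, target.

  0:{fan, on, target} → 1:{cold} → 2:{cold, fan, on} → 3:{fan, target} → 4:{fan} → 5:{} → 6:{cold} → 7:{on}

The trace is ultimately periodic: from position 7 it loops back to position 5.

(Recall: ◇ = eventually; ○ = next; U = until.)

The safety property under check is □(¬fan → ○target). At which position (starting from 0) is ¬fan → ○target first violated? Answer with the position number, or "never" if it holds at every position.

Check ¬fan → ○target at each position in order: 0 ✓.
At position 1 the labels are {cold} and the next position 2 has {cold, fan, on}, so ¬fan → ○target is false there. This is the first violation.

1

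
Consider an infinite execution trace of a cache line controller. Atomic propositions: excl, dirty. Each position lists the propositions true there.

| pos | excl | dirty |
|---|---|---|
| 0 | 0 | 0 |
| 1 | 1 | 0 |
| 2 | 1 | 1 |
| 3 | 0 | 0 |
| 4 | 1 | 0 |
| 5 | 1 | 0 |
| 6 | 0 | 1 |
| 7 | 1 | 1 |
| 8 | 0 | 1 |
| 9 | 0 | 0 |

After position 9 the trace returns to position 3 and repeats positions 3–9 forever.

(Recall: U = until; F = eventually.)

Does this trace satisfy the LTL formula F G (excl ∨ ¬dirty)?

G (excl ∨ ¬dirty) is false at every position 0..9, so it never becomes true and F G (excl ∨ ¬dirty) fails.

Violated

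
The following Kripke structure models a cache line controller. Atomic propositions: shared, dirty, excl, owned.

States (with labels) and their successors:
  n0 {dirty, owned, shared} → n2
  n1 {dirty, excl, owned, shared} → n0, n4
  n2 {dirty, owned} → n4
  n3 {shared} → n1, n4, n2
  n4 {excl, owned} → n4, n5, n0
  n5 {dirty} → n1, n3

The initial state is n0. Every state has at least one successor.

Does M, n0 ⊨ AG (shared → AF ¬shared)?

States satisfying shared → AF ¬shared: {n0, n1, n2, n3, n4, n5}.
States satisfying AG (shared → AF ¬shared): {n0, n1, n2, n3, n4, n5}.
Every state reachable from n0 satisfies shared → AF ¬shared.
n0 ∈ Sat(AG (shared → AF ¬shared)).

Holds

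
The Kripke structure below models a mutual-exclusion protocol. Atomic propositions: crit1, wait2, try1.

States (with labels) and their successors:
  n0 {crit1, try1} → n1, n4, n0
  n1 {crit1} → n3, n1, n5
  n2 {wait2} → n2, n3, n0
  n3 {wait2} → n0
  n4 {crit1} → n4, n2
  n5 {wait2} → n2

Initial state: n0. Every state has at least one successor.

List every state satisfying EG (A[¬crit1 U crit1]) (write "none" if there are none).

{n0, n1, n3, n4}

States satisfying A[¬crit1 U crit1]: {n0, n1, n3, n4}.
States satisfying EG (A[¬crit1 U crit1]): {n0, n1, n3, n4}.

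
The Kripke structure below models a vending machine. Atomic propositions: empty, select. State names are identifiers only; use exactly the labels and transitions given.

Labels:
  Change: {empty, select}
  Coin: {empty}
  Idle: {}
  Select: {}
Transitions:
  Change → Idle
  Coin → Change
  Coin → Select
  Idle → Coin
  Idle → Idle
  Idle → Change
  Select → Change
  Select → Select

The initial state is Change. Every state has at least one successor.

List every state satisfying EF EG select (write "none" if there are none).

States satisfying EG select: ∅.
States satisfying EF EG select: ∅.

none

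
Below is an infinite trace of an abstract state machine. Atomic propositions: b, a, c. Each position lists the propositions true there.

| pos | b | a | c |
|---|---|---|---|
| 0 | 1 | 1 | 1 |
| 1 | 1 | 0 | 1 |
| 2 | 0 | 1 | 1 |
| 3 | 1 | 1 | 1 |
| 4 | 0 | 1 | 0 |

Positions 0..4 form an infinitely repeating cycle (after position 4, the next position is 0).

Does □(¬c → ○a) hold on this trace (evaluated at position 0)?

¬c → ○a holds at every position 0..4, and those are all positions ever visited, so □(¬c → ○a) holds.
Positions where ¬c holds: 4.
Check ○a at each: 4→ok.

Holds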